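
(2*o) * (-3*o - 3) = -6*o^2 - 6*o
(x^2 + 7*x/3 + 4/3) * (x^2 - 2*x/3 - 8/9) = x^4 + 5*x^3/3 - 10*x^2/9 - 80*x/27 - 32/27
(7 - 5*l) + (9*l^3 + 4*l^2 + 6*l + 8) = 9*l^3 + 4*l^2 + l + 15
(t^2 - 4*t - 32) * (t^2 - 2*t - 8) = t^4 - 6*t^3 - 32*t^2 + 96*t + 256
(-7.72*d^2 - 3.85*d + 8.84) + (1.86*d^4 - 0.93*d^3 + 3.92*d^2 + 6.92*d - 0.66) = 1.86*d^4 - 0.93*d^3 - 3.8*d^2 + 3.07*d + 8.18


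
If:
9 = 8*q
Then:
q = 9/8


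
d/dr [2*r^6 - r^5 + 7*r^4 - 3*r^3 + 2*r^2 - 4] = r*(12*r^4 - 5*r^3 + 28*r^2 - 9*r + 4)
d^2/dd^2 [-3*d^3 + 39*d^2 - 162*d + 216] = 78 - 18*d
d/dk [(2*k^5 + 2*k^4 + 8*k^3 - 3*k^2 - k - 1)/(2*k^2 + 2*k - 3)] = (12*k^6 + 24*k^5 - 2*k^4 + 8*k^3 - 76*k^2 + 22*k + 5)/(4*k^4 + 8*k^3 - 8*k^2 - 12*k + 9)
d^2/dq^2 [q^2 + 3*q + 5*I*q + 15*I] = 2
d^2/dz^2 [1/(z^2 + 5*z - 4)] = 2*(-z^2 - 5*z + (2*z + 5)^2 + 4)/(z^2 + 5*z - 4)^3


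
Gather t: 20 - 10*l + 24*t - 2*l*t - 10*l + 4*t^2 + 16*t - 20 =-20*l + 4*t^2 + t*(40 - 2*l)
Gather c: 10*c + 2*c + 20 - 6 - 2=12*c + 12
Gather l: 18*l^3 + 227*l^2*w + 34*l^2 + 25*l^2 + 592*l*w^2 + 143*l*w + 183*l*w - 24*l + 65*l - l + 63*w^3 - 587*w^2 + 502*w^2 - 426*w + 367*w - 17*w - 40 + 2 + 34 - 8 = 18*l^3 + l^2*(227*w + 59) + l*(592*w^2 + 326*w + 40) + 63*w^3 - 85*w^2 - 76*w - 12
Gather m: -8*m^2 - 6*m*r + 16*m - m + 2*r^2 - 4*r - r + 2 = -8*m^2 + m*(15 - 6*r) + 2*r^2 - 5*r + 2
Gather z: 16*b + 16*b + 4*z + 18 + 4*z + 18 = 32*b + 8*z + 36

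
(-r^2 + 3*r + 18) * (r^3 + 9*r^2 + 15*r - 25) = -r^5 - 6*r^4 + 30*r^3 + 232*r^2 + 195*r - 450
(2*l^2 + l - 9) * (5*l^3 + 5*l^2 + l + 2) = 10*l^5 + 15*l^4 - 38*l^3 - 40*l^2 - 7*l - 18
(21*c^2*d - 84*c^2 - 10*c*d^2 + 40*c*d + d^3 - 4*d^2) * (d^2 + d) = 21*c^2*d^3 - 63*c^2*d^2 - 84*c^2*d - 10*c*d^4 + 30*c*d^3 + 40*c*d^2 + d^5 - 3*d^4 - 4*d^3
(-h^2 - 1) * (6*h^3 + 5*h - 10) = -6*h^5 - 11*h^3 + 10*h^2 - 5*h + 10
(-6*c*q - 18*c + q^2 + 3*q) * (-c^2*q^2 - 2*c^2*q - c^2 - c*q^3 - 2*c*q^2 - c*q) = 6*c^3*q^3 + 30*c^3*q^2 + 42*c^3*q + 18*c^3 + 5*c^2*q^4 + 25*c^2*q^3 + 35*c^2*q^2 + 15*c^2*q - c*q^5 - 5*c*q^4 - 7*c*q^3 - 3*c*q^2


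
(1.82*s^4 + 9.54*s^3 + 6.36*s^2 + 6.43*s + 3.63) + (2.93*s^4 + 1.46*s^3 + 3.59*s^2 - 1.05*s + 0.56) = 4.75*s^4 + 11.0*s^3 + 9.95*s^2 + 5.38*s + 4.19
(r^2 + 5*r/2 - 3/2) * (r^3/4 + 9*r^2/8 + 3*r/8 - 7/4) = r^5/4 + 7*r^4/4 + 45*r^3/16 - 5*r^2/2 - 79*r/16 + 21/8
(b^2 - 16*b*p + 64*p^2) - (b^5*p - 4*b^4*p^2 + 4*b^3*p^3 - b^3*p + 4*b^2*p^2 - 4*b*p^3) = -b^5*p + 4*b^4*p^2 - 4*b^3*p^3 + b^3*p - 4*b^2*p^2 + b^2 + 4*b*p^3 - 16*b*p + 64*p^2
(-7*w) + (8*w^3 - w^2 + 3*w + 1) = 8*w^3 - w^2 - 4*w + 1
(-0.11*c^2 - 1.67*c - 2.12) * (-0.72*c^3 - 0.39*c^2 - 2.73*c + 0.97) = 0.0792*c^5 + 1.2453*c^4 + 2.478*c^3 + 5.2792*c^2 + 4.1677*c - 2.0564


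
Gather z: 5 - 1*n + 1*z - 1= -n + z + 4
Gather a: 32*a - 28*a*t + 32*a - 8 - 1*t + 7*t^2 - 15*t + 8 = a*(64 - 28*t) + 7*t^2 - 16*t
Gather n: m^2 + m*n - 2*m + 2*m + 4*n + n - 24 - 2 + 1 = m^2 + n*(m + 5) - 25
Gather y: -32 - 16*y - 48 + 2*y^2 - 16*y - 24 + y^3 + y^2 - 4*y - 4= y^3 + 3*y^2 - 36*y - 108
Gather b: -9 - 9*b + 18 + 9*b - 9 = 0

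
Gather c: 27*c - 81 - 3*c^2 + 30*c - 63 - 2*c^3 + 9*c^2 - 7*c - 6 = -2*c^3 + 6*c^2 + 50*c - 150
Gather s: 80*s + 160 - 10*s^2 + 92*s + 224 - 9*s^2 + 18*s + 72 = -19*s^2 + 190*s + 456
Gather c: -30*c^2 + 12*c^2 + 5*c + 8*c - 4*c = -18*c^2 + 9*c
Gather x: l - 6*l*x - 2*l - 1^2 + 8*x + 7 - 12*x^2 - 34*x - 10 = -l - 12*x^2 + x*(-6*l - 26) - 4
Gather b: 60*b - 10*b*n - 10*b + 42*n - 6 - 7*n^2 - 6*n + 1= b*(50 - 10*n) - 7*n^2 + 36*n - 5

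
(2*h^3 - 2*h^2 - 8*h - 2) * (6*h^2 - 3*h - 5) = 12*h^5 - 18*h^4 - 52*h^3 + 22*h^2 + 46*h + 10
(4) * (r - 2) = 4*r - 8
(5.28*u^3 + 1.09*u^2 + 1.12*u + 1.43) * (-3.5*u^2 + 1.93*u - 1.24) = -18.48*u^5 + 6.3754*u^4 - 8.3635*u^3 - 4.195*u^2 + 1.3711*u - 1.7732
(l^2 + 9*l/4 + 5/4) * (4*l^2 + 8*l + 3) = 4*l^4 + 17*l^3 + 26*l^2 + 67*l/4 + 15/4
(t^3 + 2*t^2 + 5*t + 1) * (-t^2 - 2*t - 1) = -t^5 - 4*t^4 - 10*t^3 - 13*t^2 - 7*t - 1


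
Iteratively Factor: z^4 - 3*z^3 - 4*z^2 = (z + 1)*(z^3 - 4*z^2) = z*(z + 1)*(z^2 - 4*z) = z^2*(z + 1)*(z - 4)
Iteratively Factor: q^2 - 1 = (q - 1)*(q + 1)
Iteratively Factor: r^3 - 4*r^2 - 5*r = (r)*(r^2 - 4*r - 5) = r*(r - 5)*(r + 1)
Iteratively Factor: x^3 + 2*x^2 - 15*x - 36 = (x + 3)*(x^2 - x - 12) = (x + 3)^2*(x - 4)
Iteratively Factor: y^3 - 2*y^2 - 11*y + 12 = (y - 1)*(y^2 - y - 12) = (y - 1)*(y + 3)*(y - 4)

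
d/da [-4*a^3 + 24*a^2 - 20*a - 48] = -12*a^2 + 48*a - 20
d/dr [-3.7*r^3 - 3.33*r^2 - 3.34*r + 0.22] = -11.1*r^2 - 6.66*r - 3.34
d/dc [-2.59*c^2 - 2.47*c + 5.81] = -5.18*c - 2.47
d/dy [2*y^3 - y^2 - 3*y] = 6*y^2 - 2*y - 3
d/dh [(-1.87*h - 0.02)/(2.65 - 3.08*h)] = (13.295315 - 15.452668*h)/(3.08*h - 2.65)^3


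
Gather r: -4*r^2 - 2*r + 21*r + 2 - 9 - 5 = -4*r^2 + 19*r - 12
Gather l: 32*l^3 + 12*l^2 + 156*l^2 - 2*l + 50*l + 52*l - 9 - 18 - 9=32*l^3 + 168*l^2 + 100*l - 36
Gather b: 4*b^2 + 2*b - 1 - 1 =4*b^2 + 2*b - 2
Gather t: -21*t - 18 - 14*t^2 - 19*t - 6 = -14*t^2 - 40*t - 24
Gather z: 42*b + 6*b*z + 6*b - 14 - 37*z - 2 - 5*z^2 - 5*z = 48*b - 5*z^2 + z*(6*b - 42) - 16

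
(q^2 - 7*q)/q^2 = (q - 7)/q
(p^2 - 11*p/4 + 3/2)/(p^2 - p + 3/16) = 4*(p - 2)/(4*p - 1)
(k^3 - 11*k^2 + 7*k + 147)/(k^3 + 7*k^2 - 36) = (k^2 - 14*k + 49)/(k^2 + 4*k - 12)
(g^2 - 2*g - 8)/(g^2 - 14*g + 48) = (g^2 - 2*g - 8)/(g^2 - 14*g + 48)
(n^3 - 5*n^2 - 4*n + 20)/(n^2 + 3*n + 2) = (n^2 - 7*n + 10)/(n + 1)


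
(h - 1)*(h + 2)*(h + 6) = h^3 + 7*h^2 + 4*h - 12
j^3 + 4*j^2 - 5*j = j*(j - 1)*(j + 5)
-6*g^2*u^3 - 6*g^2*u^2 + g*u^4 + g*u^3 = u^2*(-6*g + u)*(g*u + g)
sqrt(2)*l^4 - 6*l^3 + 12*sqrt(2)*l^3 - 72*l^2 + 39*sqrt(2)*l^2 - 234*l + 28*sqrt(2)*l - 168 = (l + 4)*(l + 7)*(l - 3*sqrt(2))*(sqrt(2)*l + sqrt(2))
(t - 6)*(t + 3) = t^2 - 3*t - 18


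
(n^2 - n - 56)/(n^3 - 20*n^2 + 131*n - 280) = (n + 7)/(n^2 - 12*n + 35)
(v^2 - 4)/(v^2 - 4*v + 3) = (v^2 - 4)/(v^2 - 4*v + 3)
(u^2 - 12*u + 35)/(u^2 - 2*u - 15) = (u - 7)/(u + 3)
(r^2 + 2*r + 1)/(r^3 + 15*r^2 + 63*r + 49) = (r + 1)/(r^2 + 14*r + 49)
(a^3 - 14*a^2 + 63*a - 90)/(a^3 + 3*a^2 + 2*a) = (a^3 - 14*a^2 + 63*a - 90)/(a*(a^2 + 3*a + 2))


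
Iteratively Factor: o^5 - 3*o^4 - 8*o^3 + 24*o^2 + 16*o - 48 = (o + 2)*(o^4 - 5*o^3 + 2*o^2 + 20*o - 24) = (o - 3)*(o + 2)*(o^3 - 2*o^2 - 4*o + 8) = (o - 3)*(o - 2)*(o + 2)*(o^2 - 4) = (o - 3)*(o - 2)*(o + 2)^2*(o - 2)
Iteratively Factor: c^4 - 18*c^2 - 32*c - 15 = (c + 1)*(c^3 - c^2 - 17*c - 15) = (c + 1)*(c + 3)*(c^2 - 4*c - 5) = (c + 1)^2*(c + 3)*(c - 5)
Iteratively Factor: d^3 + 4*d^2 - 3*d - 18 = (d - 2)*(d^2 + 6*d + 9) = (d - 2)*(d + 3)*(d + 3)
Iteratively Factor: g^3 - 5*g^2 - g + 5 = (g + 1)*(g^2 - 6*g + 5) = (g - 5)*(g + 1)*(g - 1)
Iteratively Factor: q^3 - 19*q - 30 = (q - 5)*(q^2 + 5*q + 6) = (q - 5)*(q + 2)*(q + 3)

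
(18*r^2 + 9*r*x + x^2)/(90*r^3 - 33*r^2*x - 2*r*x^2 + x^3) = (3*r + x)/(15*r^2 - 8*r*x + x^2)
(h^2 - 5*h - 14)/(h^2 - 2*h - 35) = (h + 2)/(h + 5)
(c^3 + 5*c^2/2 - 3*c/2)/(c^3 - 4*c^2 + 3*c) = (2*c^2 + 5*c - 3)/(2*(c^2 - 4*c + 3))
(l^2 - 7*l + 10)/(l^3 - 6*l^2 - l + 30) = (l - 2)/(l^2 - l - 6)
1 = 1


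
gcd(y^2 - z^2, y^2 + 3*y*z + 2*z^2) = y + z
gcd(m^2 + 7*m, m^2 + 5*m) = m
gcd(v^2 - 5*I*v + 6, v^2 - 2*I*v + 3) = v + I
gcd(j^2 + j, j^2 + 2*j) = j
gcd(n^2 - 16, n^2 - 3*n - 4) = n - 4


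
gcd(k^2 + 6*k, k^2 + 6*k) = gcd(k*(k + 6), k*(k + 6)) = k^2 + 6*k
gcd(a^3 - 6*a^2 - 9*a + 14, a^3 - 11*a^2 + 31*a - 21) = a^2 - 8*a + 7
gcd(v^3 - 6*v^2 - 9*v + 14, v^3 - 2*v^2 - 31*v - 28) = v - 7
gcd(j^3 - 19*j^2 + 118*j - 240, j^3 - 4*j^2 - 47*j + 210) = j^2 - 11*j + 30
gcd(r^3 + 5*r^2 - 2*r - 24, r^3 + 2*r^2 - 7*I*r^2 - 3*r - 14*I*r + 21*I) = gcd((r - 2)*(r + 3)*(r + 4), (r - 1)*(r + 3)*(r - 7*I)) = r + 3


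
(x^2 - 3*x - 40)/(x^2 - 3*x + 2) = (x^2 - 3*x - 40)/(x^2 - 3*x + 2)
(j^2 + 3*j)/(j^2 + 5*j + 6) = j/(j + 2)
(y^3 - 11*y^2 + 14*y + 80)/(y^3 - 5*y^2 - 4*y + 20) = (y - 8)/(y - 2)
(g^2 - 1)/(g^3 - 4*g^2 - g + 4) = 1/(g - 4)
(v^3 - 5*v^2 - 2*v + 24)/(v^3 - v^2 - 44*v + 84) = (v^3 - 5*v^2 - 2*v + 24)/(v^3 - v^2 - 44*v + 84)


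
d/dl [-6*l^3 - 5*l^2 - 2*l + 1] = -18*l^2 - 10*l - 2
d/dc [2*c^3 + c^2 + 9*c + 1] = 6*c^2 + 2*c + 9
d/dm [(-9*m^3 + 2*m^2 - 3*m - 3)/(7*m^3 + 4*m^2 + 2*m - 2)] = (-50*m^4 + 6*m^3 + 133*m^2 + 16*m + 12)/(49*m^6 + 56*m^5 + 44*m^4 - 12*m^3 - 12*m^2 - 8*m + 4)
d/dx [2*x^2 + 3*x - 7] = 4*x + 3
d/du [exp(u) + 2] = exp(u)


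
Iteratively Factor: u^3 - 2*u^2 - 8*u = (u)*(u^2 - 2*u - 8) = u*(u - 4)*(u + 2)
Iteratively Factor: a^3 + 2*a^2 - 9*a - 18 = (a + 3)*(a^2 - a - 6) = (a + 2)*(a + 3)*(a - 3)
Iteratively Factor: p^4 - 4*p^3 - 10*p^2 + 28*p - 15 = (p - 5)*(p^3 + p^2 - 5*p + 3) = (p - 5)*(p + 3)*(p^2 - 2*p + 1) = (p - 5)*(p - 1)*(p + 3)*(p - 1)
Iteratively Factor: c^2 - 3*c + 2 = (c - 1)*(c - 2)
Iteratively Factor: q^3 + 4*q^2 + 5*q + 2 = (q + 2)*(q^2 + 2*q + 1) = (q + 1)*(q + 2)*(q + 1)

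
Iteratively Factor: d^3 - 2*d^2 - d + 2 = (d - 2)*(d^2 - 1) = (d - 2)*(d - 1)*(d + 1)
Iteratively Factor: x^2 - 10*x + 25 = (x - 5)*(x - 5)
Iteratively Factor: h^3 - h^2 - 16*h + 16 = (h - 1)*(h^2 - 16) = (h - 4)*(h - 1)*(h + 4)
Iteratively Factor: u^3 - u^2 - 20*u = (u)*(u^2 - u - 20) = u*(u - 5)*(u + 4)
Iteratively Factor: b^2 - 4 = (b - 2)*(b + 2)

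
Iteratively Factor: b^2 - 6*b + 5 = (b - 5)*(b - 1)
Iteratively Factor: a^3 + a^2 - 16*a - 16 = (a + 4)*(a^2 - 3*a - 4) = (a + 1)*(a + 4)*(a - 4)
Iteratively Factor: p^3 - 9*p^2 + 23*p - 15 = (p - 1)*(p^2 - 8*p + 15) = (p - 3)*(p - 1)*(p - 5)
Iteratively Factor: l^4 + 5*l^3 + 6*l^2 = (l + 2)*(l^3 + 3*l^2) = l*(l + 2)*(l^2 + 3*l) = l*(l + 2)*(l + 3)*(l)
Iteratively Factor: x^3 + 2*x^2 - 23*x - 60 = (x + 3)*(x^2 - x - 20) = (x - 5)*(x + 3)*(x + 4)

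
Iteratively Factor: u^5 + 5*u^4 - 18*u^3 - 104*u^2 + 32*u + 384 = (u - 2)*(u^4 + 7*u^3 - 4*u^2 - 112*u - 192) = (u - 2)*(u + 4)*(u^3 + 3*u^2 - 16*u - 48) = (u - 2)*(u + 4)^2*(u^2 - u - 12) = (u - 2)*(u + 3)*(u + 4)^2*(u - 4)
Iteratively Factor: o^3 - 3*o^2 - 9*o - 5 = (o + 1)*(o^2 - 4*o - 5) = (o + 1)^2*(o - 5)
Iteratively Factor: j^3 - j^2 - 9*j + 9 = (j - 1)*(j^2 - 9) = (j - 1)*(j + 3)*(j - 3)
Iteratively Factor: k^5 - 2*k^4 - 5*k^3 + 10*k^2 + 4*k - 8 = (k - 2)*(k^4 - 5*k^2 + 4) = (k - 2)*(k - 1)*(k^3 + k^2 - 4*k - 4) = (k - 2)*(k - 1)*(k + 2)*(k^2 - k - 2) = (k - 2)*(k - 1)*(k + 1)*(k + 2)*(k - 2)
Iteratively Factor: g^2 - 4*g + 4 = (g - 2)*(g - 2)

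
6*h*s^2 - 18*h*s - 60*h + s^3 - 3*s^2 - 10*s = (6*h + s)*(s - 5)*(s + 2)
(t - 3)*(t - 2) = t^2 - 5*t + 6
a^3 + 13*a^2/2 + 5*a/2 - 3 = (a - 1/2)*(a + 1)*(a + 6)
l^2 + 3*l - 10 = (l - 2)*(l + 5)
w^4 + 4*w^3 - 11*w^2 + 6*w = w*(w - 1)^2*(w + 6)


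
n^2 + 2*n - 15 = (n - 3)*(n + 5)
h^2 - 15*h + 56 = (h - 8)*(h - 7)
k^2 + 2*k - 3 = (k - 1)*(k + 3)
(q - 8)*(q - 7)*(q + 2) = q^3 - 13*q^2 + 26*q + 112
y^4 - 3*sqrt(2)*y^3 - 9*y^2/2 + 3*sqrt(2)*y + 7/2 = (y - 1)*(y + 1)*(y - 7*sqrt(2)/2)*(y + sqrt(2)/2)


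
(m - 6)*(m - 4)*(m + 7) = m^3 - 3*m^2 - 46*m + 168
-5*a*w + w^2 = w*(-5*a + w)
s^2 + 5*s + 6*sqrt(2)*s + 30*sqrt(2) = (s + 5)*(s + 6*sqrt(2))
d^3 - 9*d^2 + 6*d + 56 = (d - 7)*(d - 4)*(d + 2)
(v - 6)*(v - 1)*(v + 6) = v^3 - v^2 - 36*v + 36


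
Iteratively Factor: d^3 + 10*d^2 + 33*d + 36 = (d + 3)*(d^2 + 7*d + 12) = (d + 3)^2*(d + 4)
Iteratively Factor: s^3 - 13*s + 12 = (s - 1)*(s^2 + s - 12) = (s - 3)*(s - 1)*(s + 4)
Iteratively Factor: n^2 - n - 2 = (n - 2)*(n + 1)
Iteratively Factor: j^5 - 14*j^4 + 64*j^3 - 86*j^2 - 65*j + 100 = (j + 1)*(j^4 - 15*j^3 + 79*j^2 - 165*j + 100) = (j - 1)*(j + 1)*(j^3 - 14*j^2 + 65*j - 100) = (j - 4)*(j - 1)*(j + 1)*(j^2 - 10*j + 25) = (j - 5)*(j - 4)*(j - 1)*(j + 1)*(j - 5)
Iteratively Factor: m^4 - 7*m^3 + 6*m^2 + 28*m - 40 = (m - 2)*(m^3 - 5*m^2 - 4*m + 20) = (m - 2)*(m + 2)*(m^2 - 7*m + 10) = (m - 2)^2*(m + 2)*(m - 5)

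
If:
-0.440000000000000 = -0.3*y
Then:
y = 1.47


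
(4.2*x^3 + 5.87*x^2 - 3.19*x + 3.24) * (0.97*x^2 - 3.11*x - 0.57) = 4.074*x^5 - 7.3681*x^4 - 23.744*x^3 + 9.7178*x^2 - 8.2581*x - 1.8468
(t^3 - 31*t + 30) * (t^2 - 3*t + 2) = t^5 - 3*t^4 - 29*t^3 + 123*t^2 - 152*t + 60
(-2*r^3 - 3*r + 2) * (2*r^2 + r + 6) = -4*r^5 - 2*r^4 - 18*r^3 + r^2 - 16*r + 12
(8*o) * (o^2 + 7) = 8*o^3 + 56*o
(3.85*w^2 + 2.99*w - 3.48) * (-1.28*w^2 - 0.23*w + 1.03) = -4.928*w^4 - 4.7127*w^3 + 7.7322*w^2 + 3.8801*w - 3.5844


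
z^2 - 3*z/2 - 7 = (z - 7/2)*(z + 2)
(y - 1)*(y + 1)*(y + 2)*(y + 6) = y^4 + 8*y^3 + 11*y^2 - 8*y - 12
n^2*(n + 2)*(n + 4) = n^4 + 6*n^3 + 8*n^2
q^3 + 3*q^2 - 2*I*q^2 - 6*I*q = q*(q + 3)*(q - 2*I)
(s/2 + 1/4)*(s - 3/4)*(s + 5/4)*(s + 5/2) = s^4/2 + 7*s^3/4 + 29*s^2/32 - 35*s/32 - 75/128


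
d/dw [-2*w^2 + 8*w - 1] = 8 - 4*w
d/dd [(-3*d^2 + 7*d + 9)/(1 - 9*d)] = (27*d^2 - 6*d + 88)/(81*d^2 - 18*d + 1)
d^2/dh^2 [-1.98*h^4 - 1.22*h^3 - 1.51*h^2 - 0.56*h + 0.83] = -23.76*h^2 - 7.32*h - 3.02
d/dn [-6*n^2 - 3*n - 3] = -12*n - 3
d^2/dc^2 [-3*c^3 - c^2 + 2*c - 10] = -18*c - 2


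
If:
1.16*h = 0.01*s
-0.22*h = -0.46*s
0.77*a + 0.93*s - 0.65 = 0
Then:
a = 0.84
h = 0.00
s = 0.00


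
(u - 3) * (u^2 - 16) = u^3 - 3*u^2 - 16*u + 48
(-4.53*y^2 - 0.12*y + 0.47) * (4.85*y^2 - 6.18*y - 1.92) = -21.9705*y^4 + 27.4134*y^3 + 11.7187*y^2 - 2.6742*y - 0.9024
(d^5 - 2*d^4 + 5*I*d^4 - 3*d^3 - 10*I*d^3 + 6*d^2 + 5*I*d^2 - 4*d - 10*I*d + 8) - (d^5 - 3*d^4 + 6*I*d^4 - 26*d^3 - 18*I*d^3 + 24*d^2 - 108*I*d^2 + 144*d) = d^4 - I*d^4 + 23*d^3 + 8*I*d^3 - 18*d^2 + 113*I*d^2 - 148*d - 10*I*d + 8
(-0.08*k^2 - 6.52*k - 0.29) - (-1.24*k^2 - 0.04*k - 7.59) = 1.16*k^2 - 6.48*k + 7.3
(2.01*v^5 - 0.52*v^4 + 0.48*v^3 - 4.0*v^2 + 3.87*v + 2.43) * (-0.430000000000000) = -0.8643*v^5 + 0.2236*v^4 - 0.2064*v^3 + 1.72*v^2 - 1.6641*v - 1.0449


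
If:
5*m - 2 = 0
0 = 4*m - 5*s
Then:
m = 2/5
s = 8/25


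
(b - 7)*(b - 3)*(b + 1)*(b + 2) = b^4 - 7*b^3 - 7*b^2 + 43*b + 42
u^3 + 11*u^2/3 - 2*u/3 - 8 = (u - 4/3)*(u + 2)*(u + 3)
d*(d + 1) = d^2 + d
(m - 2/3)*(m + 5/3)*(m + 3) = m^3 + 4*m^2 + 17*m/9 - 10/3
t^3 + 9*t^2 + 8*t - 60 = (t - 2)*(t + 5)*(t + 6)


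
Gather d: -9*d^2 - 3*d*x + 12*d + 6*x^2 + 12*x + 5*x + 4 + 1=-9*d^2 + d*(12 - 3*x) + 6*x^2 + 17*x + 5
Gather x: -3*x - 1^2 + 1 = -3*x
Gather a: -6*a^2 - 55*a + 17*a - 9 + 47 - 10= -6*a^2 - 38*a + 28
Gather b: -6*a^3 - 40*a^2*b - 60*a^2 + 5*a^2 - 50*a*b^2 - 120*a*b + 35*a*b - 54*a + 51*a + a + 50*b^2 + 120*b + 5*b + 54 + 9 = -6*a^3 - 55*a^2 - 2*a + b^2*(50 - 50*a) + b*(-40*a^2 - 85*a + 125) + 63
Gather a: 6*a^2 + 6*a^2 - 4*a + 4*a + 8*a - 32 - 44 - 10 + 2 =12*a^2 + 8*a - 84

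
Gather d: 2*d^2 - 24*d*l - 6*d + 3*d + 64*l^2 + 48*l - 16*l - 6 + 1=2*d^2 + d*(-24*l - 3) + 64*l^2 + 32*l - 5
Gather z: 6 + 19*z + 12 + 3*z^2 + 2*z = 3*z^2 + 21*z + 18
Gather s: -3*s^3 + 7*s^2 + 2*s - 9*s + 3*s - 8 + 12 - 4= -3*s^3 + 7*s^2 - 4*s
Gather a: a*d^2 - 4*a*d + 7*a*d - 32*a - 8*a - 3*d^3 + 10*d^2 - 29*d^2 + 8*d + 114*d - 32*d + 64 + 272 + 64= a*(d^2 + 3*d - 40) - 3*d^3 - 19*d^2 + 90*d + 400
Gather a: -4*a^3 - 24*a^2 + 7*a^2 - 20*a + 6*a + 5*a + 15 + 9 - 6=-4*a^3 - 17*a^2 - 9*a + 18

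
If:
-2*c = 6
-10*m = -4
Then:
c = -3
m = 2/5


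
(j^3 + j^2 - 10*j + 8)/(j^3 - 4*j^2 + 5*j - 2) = (j + 4)/(j - 1)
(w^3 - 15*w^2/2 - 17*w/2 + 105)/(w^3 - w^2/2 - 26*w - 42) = (w - 5)/(w + 2)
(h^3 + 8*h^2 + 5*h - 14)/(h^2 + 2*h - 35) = (h^2 + h - 2)/(h - 5)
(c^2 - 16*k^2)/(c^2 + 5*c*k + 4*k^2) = (c - 4*k)/(c + k)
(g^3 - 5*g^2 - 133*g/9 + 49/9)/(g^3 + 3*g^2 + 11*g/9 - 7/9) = (g - 7)/(g + 1)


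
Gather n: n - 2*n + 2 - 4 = -n - 2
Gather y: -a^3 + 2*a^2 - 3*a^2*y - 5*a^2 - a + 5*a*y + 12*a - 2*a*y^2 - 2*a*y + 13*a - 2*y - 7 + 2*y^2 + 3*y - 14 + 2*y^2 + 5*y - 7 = -a^3 - 3*a^2 + 24*a + y^2*(4 - 2*a) + y*(-3*a^2 + 3*a + 6) - 28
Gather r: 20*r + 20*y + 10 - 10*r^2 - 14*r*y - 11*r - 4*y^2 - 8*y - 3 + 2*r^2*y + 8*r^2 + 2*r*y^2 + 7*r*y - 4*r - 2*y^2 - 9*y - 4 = r^2*(2*y - 2) + r*(2*y^2 - 7*y + 5) - 6*y^2 + 3*y + 3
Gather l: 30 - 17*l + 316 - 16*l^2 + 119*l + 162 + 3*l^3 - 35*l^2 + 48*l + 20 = 3*l^3 - 51*l^2 + 150*l + 528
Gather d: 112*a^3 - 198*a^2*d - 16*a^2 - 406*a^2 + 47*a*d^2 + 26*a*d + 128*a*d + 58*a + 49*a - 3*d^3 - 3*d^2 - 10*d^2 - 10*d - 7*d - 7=112*a^3 - 422*a^2 + 107*a - 3*d^3 + d^2*(47*a - 13) + d*(-198*a^2 + 154*a - 17) - 7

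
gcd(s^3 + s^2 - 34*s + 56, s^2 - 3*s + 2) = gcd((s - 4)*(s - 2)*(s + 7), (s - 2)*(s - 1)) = s - 2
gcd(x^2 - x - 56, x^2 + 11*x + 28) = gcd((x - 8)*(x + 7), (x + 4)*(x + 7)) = x + 7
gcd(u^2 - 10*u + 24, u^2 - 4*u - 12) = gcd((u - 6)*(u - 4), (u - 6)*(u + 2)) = u - 6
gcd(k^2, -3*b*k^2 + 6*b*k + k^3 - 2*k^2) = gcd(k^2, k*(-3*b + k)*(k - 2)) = k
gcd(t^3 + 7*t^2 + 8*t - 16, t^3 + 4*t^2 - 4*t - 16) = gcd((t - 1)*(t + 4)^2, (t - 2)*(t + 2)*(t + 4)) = t + 4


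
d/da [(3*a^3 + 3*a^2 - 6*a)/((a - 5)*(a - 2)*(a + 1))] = 3*(-7*a^4 + 10*a^3 + 21*a^2 + 20*a - 20)/(a^6 - 12*a^5 + 42*a^4 - 16*a^3 - 111*a^2 + 60*a + 100)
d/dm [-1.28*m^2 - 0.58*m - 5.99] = -2.56*m - 0.58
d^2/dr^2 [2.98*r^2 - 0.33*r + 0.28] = 5.96000000000000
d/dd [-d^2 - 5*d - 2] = -2*d - 5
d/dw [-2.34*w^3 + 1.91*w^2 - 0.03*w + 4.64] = -7.02*w^2 + 3.82*w - 0.03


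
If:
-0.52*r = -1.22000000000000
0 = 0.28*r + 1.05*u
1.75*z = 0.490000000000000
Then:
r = 2.35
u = -0.63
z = 0.28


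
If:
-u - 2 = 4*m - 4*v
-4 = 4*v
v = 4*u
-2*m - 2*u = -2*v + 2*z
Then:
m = -23/16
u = -1/4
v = -1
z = 11/16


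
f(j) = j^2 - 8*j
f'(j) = 2*j - 8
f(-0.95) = 8.50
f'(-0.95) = -9.90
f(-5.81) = 80.24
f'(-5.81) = -19.62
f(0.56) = -4.17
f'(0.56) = -6.88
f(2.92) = -14.83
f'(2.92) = -2.16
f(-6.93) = 103.46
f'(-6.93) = -21.86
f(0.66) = -4.84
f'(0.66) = -6.68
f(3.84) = -15.97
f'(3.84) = -0.32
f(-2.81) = 30.38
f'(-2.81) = -13.62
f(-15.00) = 345.00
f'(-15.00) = -38.00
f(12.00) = 48.00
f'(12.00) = 16.00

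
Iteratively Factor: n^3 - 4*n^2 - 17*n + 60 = (n + 4)*(n^2 - 8*n + 15) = (n - 3)*(n + 4)*(n - 5)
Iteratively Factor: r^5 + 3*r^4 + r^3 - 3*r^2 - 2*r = (r + 1)*(r^4 + 2*r^3 - r^2 - 2*r) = (r + 1)*(r + 2)*(r^3 - r) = (r + 1)^2*(r + 2)*(r^2 - r) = (r - 1)*(r + 1)^2*(r + 2)*(r)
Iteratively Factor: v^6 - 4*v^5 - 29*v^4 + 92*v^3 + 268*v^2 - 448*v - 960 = (v + 4)*(v^5 - 8*v^4 + 3*v^3 + 80*v^2 - 52*v - 240) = (v + 2)*(v + 4)*(v^4 - 10*v^3 + 23*v^2 + 34*v - 120) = (v + 2)^2*(v + 4)*(v^3 - 12*v^2 + 47*v - 60) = (v - 5)*(v + 2)^2*(v + 4)*(v^2 - 7*v + 12) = (v - 5)*(v - 4)*(v + 2)^2*(v + 4)*(v - 3)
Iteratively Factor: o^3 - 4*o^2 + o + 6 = (o + 1)*(o^2 - 5*o + 6) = (o - 2)*(o + 1)*(o - 3)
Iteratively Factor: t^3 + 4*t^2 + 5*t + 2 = (t + 1)*(t^2 + 3*t + 2) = (t + 1)*(t + 2)*(t + 1)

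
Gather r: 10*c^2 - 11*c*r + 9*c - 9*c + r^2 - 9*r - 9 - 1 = 10*c^2 + r^2 + r*(-11*c - 9) - 10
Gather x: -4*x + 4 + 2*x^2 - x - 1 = 2*x^2 - 5*x + 3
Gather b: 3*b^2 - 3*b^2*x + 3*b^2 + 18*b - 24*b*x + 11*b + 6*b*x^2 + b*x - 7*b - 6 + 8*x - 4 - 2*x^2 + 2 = b^2*(6 - 3*x) + b*(6*x^2 - 23*x + 22) - 2*x^2 + 8*x - 8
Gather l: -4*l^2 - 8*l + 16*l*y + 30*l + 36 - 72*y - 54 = -4*l^2 + l*(16*y + 22) - 72*y - 18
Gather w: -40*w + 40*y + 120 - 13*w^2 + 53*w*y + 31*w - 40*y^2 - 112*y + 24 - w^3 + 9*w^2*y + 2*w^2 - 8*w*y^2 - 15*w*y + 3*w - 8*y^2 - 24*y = -w^3 + w^2*(9*y - 11) + w*(-8*y^2 + 38*y - 6) - 48*y^2 - 96*y + 144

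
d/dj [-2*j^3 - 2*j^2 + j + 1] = -6*j^2 - 4*j + 1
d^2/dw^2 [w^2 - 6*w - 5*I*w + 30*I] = 2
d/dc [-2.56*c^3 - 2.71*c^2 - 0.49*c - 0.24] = -7.68*c^2 - 5.42*c - 0.49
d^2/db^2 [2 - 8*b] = 0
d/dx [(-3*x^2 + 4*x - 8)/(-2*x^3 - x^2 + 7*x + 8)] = (-6*x^4 + 16*x^3 - 65*x^2 - 64*x + 88)/(4*x^6 + 4*x^5 - 27*x^4 - 46*x^3 + 33*x^2 + 112*x + 64)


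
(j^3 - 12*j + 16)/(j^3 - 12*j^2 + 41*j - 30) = (j^3 - 12*j + 16)/(j^3 - 12*j^2 + 41*j - 30)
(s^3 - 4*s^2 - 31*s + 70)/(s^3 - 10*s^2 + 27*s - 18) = (s^3 - 4*s^2 - 31*s + 70)/(s^3 - 10*s^2 + 27*s - 18)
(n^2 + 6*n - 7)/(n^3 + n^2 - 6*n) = (n^2 + 6*n - 7)/(n*(n^2 + n - 6))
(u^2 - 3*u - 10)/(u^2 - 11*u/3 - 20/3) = 3*(u + 2)/(3*u + 4)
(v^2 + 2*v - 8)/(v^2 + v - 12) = (v - 2)/(v - 3)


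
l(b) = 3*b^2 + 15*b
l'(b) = 6*b + 15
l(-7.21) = 47.80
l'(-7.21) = -28.26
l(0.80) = 13.92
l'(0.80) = 19.80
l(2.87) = 67.76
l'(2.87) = 32.22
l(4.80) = 141.12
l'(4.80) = 43.80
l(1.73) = 34.93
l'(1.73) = 25.38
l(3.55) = 91.06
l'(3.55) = 36.30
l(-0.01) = -0.15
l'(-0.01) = 14.94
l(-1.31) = -14.50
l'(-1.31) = 7.14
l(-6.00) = 18.00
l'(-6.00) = -21.00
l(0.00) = 0.00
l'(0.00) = 15.00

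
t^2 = t^2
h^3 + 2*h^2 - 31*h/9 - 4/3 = (h - 4/3)*(h + 1/3)*(h + 3)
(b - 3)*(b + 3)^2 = b^3 + 3*b^2 - 9*b - 27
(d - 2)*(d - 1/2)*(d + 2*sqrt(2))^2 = d^4 - 5*d^3/2 + 4*sqrt(2)*d^3 - 10*sqrt(2)*d^2 + 9*d^2 - 20*d + 4*sqrt(2)*d + 8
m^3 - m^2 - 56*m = m*(m - 8)*(m + 7)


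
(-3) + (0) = -3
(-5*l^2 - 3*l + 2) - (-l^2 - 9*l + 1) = -4*l^2 + 6*l + 1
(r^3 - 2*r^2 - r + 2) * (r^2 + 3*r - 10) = r^5 + r^4 - 17*r^3 + 19*r^2 + 16*r - 20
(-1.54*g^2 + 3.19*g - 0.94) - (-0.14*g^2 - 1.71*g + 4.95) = -1.4*g^2 + 4.9*g - 5.89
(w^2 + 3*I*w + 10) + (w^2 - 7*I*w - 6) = 2*w^2 - 4*I*w + 4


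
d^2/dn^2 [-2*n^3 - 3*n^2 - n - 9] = -12*n - 6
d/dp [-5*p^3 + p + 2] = 1 - 15*p^2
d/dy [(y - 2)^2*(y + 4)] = 3*y^2 - 12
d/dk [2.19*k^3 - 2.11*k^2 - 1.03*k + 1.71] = 6.57*k^2 - 4.22*k - 1.03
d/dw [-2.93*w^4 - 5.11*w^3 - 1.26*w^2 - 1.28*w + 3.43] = -11.72*w^3 - 15.33*w^2 - 2.52*w - 1.28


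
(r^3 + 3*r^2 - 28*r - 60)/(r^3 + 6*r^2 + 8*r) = (r^2 + r - 30)/(r*(r + 4))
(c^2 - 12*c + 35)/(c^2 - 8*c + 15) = (c - 7)/(c - 3)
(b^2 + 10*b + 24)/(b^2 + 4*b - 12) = (b + 4)/(b - 2)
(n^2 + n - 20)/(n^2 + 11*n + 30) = (n - 4)/(n + 6)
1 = 1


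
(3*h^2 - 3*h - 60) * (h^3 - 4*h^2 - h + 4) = 3*h^5 - 15*h^4 - 51*h^3 + 255*h^2 + 48*h - 240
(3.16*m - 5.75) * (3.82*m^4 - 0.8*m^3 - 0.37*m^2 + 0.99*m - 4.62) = 12.0712*m^5 - 24.493*m^4 + 3.4308*m^3 + 5.2559*m^2 - 20.2917*m + 26.565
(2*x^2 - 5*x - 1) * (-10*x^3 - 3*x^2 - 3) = -20*x^5 + 44*x^4 + 25*x^3 - 3*x^2 + 15*x + 3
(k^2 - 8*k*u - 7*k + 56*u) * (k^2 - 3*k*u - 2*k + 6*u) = k^4 - 11*k^3*u - 9*k^3 + 24*k^2*u^2 + 99*k^2*u + 14*k^2 - 216*k*u^2 - 154*k*u + 336*u^2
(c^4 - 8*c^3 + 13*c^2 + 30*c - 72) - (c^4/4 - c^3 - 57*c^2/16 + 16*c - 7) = 3*c^4/4 - 7*c^3 + 265*c^2/16 + 14*c - 65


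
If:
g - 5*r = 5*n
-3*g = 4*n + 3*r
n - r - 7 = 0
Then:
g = -35/37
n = 126/37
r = -133/37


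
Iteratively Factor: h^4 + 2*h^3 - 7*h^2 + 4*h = (h - 1)*(h^3 + 3*h^2 - 4*h) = h*(h - 1)*(h^2 + 3*h - 4) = h*(h - 1)*(h + 4)*(h - 1)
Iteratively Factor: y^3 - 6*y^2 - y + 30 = (y - 5)*(y^2 - y - 6) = (y - 5)*(y - 3)*(y + 2)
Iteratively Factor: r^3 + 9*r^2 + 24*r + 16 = (r + 1)*(r^2 + 8*r + 16) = (r + 1)*(r + 4)*(r + 4)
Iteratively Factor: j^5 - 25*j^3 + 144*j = (j - 3)*(j^4 + 3*j^3 - 16*j^2 - 48*j) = j*(j - 3)*(j^3 + 3*j^2 - 16*j - 48) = j*(j - 4)*(j - 3)*(j^2 + 7*j + 12) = j*(j - 4)*(j - 3)*(j + 3)*(j + 4)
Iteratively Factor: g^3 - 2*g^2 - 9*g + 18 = (g - 3)*(g^2 + g - 6) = (g - 3)*(g - 2)*(g + 3)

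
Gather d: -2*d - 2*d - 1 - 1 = -4*d - 2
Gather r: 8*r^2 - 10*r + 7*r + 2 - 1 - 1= 8*r^2 - 3*r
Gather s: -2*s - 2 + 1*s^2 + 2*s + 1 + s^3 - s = s^3 + s^2 - s - 1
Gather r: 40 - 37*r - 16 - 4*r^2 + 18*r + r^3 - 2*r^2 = r^3 - 6*r^2 - 19*r + 24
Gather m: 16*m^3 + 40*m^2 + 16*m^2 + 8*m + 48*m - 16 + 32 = 16*m^3 + 56*m^2 + 56*m + 16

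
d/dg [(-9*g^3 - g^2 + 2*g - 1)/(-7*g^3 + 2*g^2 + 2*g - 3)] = (-25*g^4 - 8*g^3 + 54*g^2 + 10*g - 4)/(49*g^6 - 28*g^5 - 24*g^4 + 50*g^3 - 8*g^2 - 12*g + 9)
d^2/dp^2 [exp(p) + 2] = exp(p)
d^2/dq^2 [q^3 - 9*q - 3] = 6*q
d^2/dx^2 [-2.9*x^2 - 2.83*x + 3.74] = -5.80000000000000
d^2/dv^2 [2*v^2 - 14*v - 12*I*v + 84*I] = 4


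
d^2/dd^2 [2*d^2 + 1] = 4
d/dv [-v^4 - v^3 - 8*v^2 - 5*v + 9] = -4*v^3 - 3*v^2 - 16*v - 5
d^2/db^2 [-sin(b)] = sin(b)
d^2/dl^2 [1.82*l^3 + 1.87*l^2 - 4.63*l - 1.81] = 10.92*l + 3.74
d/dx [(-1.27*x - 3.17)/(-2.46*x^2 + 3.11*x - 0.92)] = (-3.1242*x^2 - 15.5964*x + 11.0271)/(6.0516*x^4 - 15.3012*x^3 + 14.1985*x^2 - 5.7224*x + 0.8464)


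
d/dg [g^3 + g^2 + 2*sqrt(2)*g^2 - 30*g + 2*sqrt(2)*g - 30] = 3*g^2 + 2*g + 4*sqrt(2)*g - 30 + 2*sqrt(2)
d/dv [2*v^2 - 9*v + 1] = 4*v - 9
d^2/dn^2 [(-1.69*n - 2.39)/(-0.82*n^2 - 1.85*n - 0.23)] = ((1.64*n + 1.85)*(1.69*n + 2.39)*(3.28*n + 3.7) - (8.3148*n + 10.1726)*(0.82*n^2 + 1.85*n + 0.23))/(0.82*n^2 + 1.85*n + 0.23)^3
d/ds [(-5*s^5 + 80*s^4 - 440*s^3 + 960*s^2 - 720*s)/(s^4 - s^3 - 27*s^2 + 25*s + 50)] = 5*(-s^6 - 2*s^5 + 149*s^4 - 744*s^3 + 378*s^2 + 3000*s - 1800)/(s^6 + 2*s^5 - 49*s^4 - 100*s^3 + 575*s^2 + 1250*s + 625)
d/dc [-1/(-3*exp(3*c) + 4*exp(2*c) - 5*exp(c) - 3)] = (-9*exp(2*c) + 8*exp(c) - 5)*exp(c)/(3*exp(3*c) - 4*exp(2*c) + 5*exp(c) + 3)^2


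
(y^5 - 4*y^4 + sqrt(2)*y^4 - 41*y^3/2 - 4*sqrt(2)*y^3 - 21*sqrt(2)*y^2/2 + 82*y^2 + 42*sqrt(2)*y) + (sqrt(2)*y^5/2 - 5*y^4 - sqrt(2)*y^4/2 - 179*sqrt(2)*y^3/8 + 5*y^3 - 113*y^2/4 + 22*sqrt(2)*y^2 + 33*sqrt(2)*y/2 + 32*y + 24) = sqrt(2)*y^5/2 + y^5 - 9*y^4 + sqrt(2)*y^4/2 - 211*sqrt(2)*y^3/8 - 31*y^3/2 + 23*sqrt(2)*y^2/2 + 215*y^2/4 + 32*y + 117*sqrt(2)*y/2 + 24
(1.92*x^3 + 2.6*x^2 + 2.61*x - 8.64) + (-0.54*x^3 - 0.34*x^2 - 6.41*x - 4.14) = 1.38*x^3 + 2.26*x^2 - 3.8*x - 12.78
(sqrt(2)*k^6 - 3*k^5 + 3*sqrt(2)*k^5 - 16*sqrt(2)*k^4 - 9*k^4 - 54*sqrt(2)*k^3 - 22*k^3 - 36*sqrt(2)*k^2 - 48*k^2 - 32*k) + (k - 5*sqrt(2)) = sqrt(2)*k^6 - 3*k^5 + 3*sqrt(2)*k^5 - 16*sqrt(2)*k^4 - 9*k^4 - 54*sqrt(2)*k^3 - 22*k^3 - 36*sqrt(2)*k^2 - 48*k^2 - 31*k - 5*sqrt(2)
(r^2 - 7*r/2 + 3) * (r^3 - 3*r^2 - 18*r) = r^5 - 13*r^4/2 - 9*r^3/2 + 54*r^2 - 54*r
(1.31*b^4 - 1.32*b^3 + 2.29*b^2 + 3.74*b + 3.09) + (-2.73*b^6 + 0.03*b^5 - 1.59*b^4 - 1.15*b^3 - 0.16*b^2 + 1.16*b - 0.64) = -2.73*b^6 + 0.03*b^5 - 0.28*b^4 - 2.47*b^3 + 2.13*b^2 + 4.9*b + 2.45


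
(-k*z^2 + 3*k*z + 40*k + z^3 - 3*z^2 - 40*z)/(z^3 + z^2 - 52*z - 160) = (-k + z)/(z + 4)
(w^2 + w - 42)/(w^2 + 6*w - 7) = (w - 6)/(w - 1)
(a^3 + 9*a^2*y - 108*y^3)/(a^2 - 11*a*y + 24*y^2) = (-a^2 - 12*a*y - 36*y^2)/(-a + 8*y)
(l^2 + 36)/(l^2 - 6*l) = (l^2 + 36)/(l*(l - 6))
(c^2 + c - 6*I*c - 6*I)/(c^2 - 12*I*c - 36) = (c + 1)/(c - 6*I)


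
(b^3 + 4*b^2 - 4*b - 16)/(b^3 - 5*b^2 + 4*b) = (b^3 + 4*b^2 - 4*b - 16)/(b*(b^2 - 5*b + 4))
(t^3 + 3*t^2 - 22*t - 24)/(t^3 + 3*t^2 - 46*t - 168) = (t^2 - 3*t - 4)/(t^2 - 3*t - 28)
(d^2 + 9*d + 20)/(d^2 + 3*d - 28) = (d^2 + 9*d + 20)/(d^2 + 3*d - 28)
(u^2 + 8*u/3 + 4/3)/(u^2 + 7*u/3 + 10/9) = 3*(u + 2)/(3*u + 5)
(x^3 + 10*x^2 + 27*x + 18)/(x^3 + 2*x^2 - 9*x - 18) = (x^2 + 7*x + 6)/(x^2 - x - 6)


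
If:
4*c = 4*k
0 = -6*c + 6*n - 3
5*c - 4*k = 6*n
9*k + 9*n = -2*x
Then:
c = -3/5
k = -3/5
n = -1/10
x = 63/20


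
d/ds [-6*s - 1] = -6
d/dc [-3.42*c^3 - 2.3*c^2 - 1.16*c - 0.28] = -10.26*c^2 - 4.6*c - 1.16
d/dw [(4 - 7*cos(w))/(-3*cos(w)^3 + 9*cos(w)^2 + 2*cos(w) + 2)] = 16*(42*cos(w)^3 - 99*cos(w)^2 + 72*cos(w) + 22)*sin(w)/(36*sin(w)^2 + cos(w) + 3*cos(3*w) - 44)^2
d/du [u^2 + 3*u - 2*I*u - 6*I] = 2*u + 3 - 2*I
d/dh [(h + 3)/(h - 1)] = -4/(h - 1)^2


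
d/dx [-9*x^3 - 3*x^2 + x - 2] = -27*x^2 - 6*x + 1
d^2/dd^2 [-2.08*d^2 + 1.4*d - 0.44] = -4.16000000000000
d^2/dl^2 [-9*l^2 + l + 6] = -18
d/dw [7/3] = 0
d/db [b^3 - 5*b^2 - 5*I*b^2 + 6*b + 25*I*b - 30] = 3*b^2 - 10*b - 10*I*b + 6 + 25*I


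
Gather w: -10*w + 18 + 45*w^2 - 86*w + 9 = 45*w^2 - 96*w + 27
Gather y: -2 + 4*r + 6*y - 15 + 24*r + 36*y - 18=28*r + 42*y - 35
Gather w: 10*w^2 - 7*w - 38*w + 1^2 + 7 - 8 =10*w^2 - 45*w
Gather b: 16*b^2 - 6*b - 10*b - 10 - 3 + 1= 16*b^2 - 16*b - 12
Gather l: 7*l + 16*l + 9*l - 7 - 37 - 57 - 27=32*l - 128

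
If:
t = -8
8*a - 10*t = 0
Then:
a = -10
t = -8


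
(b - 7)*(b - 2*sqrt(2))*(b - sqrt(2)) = b^3 - 7*b^2 - 3*sqrt(2)*b^2 + 4*b + 21*sqrt(2)*b - 28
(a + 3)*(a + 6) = a^2 + 9*a + 18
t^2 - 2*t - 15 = (t - 5)*(t + 3)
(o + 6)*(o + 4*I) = o^2 + 6*o + 4*I*o + 24*I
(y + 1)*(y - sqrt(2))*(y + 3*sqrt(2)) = y^3 + y^2 + 2*sqrt(2)*y^2 - 6*y + 2*sqrt(2)*y - 6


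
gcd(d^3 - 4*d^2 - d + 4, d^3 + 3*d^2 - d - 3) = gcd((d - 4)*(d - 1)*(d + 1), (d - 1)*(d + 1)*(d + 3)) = d^2 - 1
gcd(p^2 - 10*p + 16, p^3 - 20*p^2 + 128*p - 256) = p - 8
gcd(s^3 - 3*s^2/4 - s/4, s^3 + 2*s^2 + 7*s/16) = s^2 + s/4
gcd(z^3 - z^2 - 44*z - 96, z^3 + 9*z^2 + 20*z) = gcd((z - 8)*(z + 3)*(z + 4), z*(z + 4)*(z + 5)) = z + 4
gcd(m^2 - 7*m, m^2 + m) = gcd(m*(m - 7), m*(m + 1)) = m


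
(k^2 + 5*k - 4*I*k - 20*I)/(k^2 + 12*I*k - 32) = (k^2 + k*(5 - 4*I) - 20*I)/(k^2 + 12*I*k - 32)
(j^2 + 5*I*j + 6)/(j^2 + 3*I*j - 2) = (j^2 + 5*I*j + 6)/(j^2 + 3*I*j - 2)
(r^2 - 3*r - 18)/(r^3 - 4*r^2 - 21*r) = (r - 6)/(r*(r - 7))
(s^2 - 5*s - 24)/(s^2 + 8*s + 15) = (s - 8)/(s + 5)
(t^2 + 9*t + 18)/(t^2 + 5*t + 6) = (t + 6)/(t + 2)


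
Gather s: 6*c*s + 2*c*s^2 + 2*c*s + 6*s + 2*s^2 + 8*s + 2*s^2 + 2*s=s^2*(2*c + 4) + s*(8*c + 16)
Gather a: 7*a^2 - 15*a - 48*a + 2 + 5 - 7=7*a^2 - 63*a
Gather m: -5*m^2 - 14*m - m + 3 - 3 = -5*m^2 - 15*m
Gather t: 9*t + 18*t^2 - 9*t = 18*t^2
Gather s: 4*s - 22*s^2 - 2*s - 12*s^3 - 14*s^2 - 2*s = -12*s^3 - 36*s^2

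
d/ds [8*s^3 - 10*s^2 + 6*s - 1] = 24*s^2 - 20*s + 6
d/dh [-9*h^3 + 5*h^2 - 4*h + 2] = -27*h^2 + 10*h - 4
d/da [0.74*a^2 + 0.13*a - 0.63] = 1.48*a + 0.13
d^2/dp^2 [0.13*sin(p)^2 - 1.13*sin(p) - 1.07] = 1.13*sin(p) + 0.26*cos(2*p)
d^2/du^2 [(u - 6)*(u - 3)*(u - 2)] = 6*u - 22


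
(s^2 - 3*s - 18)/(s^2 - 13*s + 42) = (s + 3)/(s - 7)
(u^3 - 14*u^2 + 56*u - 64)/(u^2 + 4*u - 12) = (u^2 - 12*u + 32)/(u + 6)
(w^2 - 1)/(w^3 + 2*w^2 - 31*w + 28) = (w + 1)/(w^2 + 3*w - 28)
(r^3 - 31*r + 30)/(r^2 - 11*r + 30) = (r^2 + 5*r - 6)/(r - 6)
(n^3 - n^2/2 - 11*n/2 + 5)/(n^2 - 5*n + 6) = (2*n^2 + 3*n - 5)/(2*(n - 3))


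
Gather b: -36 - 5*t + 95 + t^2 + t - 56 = t^2 - 4*t + 3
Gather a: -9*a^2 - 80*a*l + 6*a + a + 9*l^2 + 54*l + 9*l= -9*a^2 + a*(7 - 80*l) + 9*l^2 + 63*l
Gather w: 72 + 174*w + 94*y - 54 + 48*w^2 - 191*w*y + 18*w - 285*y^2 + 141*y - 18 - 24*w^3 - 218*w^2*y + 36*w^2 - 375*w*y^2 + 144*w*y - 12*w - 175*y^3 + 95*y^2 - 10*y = -24*w^3 + w^2*(84 - 218*y) + w*(-375*y^2 - 47*y + 180) - 175*y^3 - 190*y^2 + 225*y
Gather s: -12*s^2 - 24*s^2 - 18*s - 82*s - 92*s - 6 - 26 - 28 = -36*s^2 - 192*s - 60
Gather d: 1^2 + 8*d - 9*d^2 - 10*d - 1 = -9*d^2 - 2*d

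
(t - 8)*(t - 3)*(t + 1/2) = t^3 - 21*t^2/2 + 37*t/2 + 12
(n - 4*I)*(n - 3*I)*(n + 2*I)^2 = n^4 - 3*I*n^3 + 12*n^2 - 20*I*n + 48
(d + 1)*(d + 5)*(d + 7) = d^3 + 13*d^2 + 47*d + 35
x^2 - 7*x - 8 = (x - 8)*(x + 1)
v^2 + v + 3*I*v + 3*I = (v + 1)*(v + 3*I)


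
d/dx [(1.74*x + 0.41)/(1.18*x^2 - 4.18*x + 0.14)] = (-2.0532*x^2 - 0.9676*x + 1.9574)/(1.3924*x^4 - 9.8648*x^3 + 17.8028*x^2 - 1.1704*x + 0.0196)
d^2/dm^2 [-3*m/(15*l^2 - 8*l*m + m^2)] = 6*(-4*m*(4*l - m)^2 + (-8*l + 3*m)*(15*l^2 - 8*l*m + m^2))/(15*l^2 - 8*l*m + m^2)^3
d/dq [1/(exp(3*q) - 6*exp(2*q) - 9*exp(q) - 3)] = 3*(-exp(2*q) + 4*exp(q) + 3)*exp(q)/(-exp(3*q) + 6*exp(2*q) + 9*exp(q) + 3)^2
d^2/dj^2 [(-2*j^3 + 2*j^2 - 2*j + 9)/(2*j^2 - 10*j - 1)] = 4*(-86*j^3 + 30*j^2 - 279*j + 470)/(8*j^6 - 120*j^5 + 588*j^4 - 880*j^3 - 294*j^2 - 30*j - 1)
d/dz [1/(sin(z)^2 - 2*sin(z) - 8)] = 2*(1 - sin(z))*cos(z)/((sin(z) - 4)^2*(sin(z) + 2)^2)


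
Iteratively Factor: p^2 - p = (p)*(p - 1)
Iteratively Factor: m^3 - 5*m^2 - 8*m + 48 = (m - 4)*(m^2 - m - 12) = (m - 4)^2*(m + 3)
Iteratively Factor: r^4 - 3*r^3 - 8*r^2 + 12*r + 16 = (r - 2)*(r^3 - r^2 - 10*r - 8) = (r - 2)*(r + 2)*(r^2 - 3*r - 4) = (r - 4)*(r - 2)*(r + 2)*(r + 1)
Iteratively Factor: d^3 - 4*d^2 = (d)*(d^2 - 4*d) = d^2*(d - 4)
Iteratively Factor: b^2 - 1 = (b + 1)*(b - 1)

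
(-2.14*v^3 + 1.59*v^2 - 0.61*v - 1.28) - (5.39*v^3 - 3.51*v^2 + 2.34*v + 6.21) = -7.53*v^3 + 5.1*v^2 - 2.95*v - 7.49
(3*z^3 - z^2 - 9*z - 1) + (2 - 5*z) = 3*z^3 - z^2 - 14*z + 1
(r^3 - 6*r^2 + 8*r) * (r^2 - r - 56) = r^5 - 7*r^4 - 42*r^3 + 328*r^2 - 448*r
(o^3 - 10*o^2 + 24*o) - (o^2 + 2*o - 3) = o^3 - 11*o^2 + 22*o + 3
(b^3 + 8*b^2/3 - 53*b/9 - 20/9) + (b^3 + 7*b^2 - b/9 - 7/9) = 2*b^3 + 29*b^2/3 - 6*b - 3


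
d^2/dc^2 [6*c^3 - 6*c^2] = 36*c - 12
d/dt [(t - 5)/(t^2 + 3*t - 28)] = (t^2 + 3*t - (t - 5)*(2*t + 3) - 28)/(t^2 + 3*t - 28)^2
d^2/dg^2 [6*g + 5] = 0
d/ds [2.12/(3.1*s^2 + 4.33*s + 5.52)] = (-13.144*s - 9.1796)/(3.1*s^2 + 4.33*s + 5.52)^2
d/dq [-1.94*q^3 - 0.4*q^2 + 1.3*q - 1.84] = -5.82*q^2 - 0.8*q + 1.3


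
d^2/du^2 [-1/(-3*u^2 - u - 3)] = 2*(-9*u^2 - 3*u + (6*u + 1)^2 - 9)/(3*u^2 + u + 3)^3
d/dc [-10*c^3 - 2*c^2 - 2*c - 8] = -30*c^2 - 4*c - 2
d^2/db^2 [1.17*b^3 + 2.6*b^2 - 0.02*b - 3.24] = 7.02*b + 5.2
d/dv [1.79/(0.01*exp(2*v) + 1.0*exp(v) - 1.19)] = (-0.0358*exp(v) - 1.79)*exp(v)/(0.01*exp(2*v) + 1.0*exp(v) - 1.19)^2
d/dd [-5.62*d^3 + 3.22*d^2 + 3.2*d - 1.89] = -16.86*d^2 + 6.44*d + 3.2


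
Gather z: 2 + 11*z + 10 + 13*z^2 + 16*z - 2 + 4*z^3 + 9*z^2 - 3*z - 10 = 4*z^3 + 22*z^2 + 24*z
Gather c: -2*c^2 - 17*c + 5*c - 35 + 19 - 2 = -2*c^2 - 12*c - 18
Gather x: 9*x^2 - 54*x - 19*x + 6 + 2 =9*x^2 - 73*x + 8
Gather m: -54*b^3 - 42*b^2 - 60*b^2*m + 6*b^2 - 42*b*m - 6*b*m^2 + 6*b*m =-54*b^3 - 36*b^2 - 6*b*m^2 + m*(-60*b^2 - 36*b)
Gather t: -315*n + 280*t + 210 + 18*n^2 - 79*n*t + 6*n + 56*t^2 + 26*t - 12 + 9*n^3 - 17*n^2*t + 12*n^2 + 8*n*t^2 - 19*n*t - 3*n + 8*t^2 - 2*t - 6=9*n^3 + 30*n^2 - 312*n + t^2*(8*n + 64) + t*(-17*n^2 - 98*n + 304) + 192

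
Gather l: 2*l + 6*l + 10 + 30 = 8*l + 40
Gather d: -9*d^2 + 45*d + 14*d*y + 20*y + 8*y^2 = -9*d^2 + d*(14*y + 45) + 8*y^2 + 20*y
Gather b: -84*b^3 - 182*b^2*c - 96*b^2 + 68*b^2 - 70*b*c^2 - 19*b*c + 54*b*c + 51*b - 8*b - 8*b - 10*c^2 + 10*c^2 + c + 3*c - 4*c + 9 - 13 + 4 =-84*b^3 + b^2*(-182*c - 28) + b*(-70*c^2 + 35*c + 35)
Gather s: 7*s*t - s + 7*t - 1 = s*(7*t - 1) + 7*t - 1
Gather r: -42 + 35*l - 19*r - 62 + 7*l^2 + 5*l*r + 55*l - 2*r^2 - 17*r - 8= 7*l^2 + 90*l - 2*r^2 + r*(5*l - 36) - 112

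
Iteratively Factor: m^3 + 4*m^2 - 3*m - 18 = (m - 2)*(m^2 + 6*m + 9) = (m - 2)*(m + 3)*(m + 3)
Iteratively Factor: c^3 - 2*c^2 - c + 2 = (c - 2)*(c^2 - 1) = (c - 2)*(c - 1)*(c + 1)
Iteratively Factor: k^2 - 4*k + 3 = (k - 3)*(k - 1)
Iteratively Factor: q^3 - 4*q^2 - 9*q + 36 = (q - 3)*(q^2 - q - 12) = (q - 3)*(q + 3)*(q - 4)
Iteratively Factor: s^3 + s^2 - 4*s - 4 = (s - 2)*(s^2 + 3*s + 2) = (s - 2)*(s + 1)*(s + 2)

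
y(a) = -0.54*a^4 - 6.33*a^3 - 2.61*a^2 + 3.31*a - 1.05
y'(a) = -2.16*a^3 - 18.99*a^2 - 5.22*a + 3.31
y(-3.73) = 174.26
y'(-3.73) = -129.33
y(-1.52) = 7.24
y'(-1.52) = -25.04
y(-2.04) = 25.72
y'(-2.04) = -46.73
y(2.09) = -73.62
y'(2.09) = -110.27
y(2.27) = -95.37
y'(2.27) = -131.66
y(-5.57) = 473.64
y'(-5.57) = -183.51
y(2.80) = -184.39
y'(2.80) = -207.60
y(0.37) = -0.51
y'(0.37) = -1.33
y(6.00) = -2142.27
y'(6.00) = -1178.21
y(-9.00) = 829.38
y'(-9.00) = 86.74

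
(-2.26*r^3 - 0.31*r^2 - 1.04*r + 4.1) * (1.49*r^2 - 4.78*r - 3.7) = -3.3674*r^5 + 10.3409*r^4 + 8.2942*r^3 + 12.2272*r^2 - 15.75*r - 15.17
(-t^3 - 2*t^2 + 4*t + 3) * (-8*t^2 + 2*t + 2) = 8*t^5 + 14*t^4 - 38*t^3 - 20*t^2 + 14*t + 6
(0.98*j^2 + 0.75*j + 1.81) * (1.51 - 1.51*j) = -1.4798*j^3 + 0.3473*j^2 - 1.6006*j + 2.7331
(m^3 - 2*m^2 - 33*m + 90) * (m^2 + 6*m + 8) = m^5 + 4*m^4 - 37*m^3 - 124*m^2 + 276*m + 720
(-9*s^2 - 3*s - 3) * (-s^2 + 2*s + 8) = 9*s^4 - 15*s^3 - 75*s^2 - 30*s - 24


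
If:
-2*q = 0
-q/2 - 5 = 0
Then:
No Solution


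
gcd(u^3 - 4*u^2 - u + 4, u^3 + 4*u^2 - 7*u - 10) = u + 1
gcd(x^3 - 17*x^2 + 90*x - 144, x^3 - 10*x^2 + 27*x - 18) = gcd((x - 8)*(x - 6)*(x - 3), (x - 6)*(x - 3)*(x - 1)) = x^2 - 9*x + 18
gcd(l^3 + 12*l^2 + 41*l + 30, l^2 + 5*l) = l + 5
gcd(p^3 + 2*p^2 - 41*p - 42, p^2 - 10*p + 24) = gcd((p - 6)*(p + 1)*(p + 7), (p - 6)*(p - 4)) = p - 6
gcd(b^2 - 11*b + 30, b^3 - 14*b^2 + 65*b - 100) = b - 5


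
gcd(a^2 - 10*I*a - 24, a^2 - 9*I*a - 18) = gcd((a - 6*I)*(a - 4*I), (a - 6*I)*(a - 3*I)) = a - 6*I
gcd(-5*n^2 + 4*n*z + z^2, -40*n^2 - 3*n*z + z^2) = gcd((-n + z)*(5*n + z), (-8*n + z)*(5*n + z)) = 5*n + z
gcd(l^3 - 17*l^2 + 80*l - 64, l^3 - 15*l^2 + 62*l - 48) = l^2 - 9*l + 8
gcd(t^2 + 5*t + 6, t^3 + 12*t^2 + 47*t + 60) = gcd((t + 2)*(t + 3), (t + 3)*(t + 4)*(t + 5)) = t + 3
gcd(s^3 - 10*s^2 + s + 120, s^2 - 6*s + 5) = s - 5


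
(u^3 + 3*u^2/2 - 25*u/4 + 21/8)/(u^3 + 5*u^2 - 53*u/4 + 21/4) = (u + 7/2)/(u + 7)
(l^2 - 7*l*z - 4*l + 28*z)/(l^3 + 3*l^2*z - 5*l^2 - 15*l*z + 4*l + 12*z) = (l - 7*z)/(l^2 + 3*l*z - l - 3*z)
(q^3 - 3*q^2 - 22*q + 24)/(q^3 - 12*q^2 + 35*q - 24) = (q^2 - 2*q - 24)/(q^2 - 11*q + 24)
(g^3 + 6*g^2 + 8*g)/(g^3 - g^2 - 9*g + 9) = g*(g^2 + 6*g + 8)/(g^3 - g^2 - 9*g + 9)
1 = 1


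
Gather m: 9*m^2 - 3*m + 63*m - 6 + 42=9*m^2 + 60*m + 36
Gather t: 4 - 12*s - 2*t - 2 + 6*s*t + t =-12*s + t*(6*s - 1) + 2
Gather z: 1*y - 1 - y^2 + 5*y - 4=-y^2 + 6*y - 5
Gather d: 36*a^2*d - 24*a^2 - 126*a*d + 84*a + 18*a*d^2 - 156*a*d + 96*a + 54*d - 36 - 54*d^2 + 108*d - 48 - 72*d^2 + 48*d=-24*a^2 + 180*a + d^2*(18*a - 126) + d*(36*a^2 - 282*a + 210) - 84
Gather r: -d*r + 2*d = -d*r + 2*d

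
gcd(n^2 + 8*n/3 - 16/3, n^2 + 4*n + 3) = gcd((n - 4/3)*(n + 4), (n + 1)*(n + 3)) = 1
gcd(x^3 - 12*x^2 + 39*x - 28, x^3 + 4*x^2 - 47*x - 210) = x - 7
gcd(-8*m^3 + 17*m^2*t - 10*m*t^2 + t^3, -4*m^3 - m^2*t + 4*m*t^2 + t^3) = -m + t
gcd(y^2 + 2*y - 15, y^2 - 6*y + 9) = y - 3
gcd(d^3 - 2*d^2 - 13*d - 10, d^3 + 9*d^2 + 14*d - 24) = 1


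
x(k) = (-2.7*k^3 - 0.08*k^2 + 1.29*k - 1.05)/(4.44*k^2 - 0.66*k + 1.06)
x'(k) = (0.66 - 8.88*k)*(-2.7*k^3 - 0.08*k^2 + 1.29*k - 1.05)/(4.44*k^2 - 0.66*k + 1.06)^2 + (-8.1*k^2 - 0.16*k + 1.29)/(4.44*k^2 - 0.66*k + 1.06)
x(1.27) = -0.69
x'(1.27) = -0.63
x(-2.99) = 1.56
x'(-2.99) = -0.66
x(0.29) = -0.60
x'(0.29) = 1.38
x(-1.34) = 0.36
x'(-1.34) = -0.86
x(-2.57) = 1.28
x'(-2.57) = -0.68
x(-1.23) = 0.26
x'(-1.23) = -0.90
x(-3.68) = 2.01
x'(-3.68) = -0.64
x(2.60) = -1.56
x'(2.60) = -0.65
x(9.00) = -5.54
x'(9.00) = -0.61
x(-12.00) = 7.15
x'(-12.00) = -0.61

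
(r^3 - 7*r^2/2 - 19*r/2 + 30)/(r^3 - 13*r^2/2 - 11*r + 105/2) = (r - 4)/(r - 7)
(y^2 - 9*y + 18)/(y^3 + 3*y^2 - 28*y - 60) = (y^2 - 9*y + 18)/(y^3 + 3*y^2 - 28*y - 60)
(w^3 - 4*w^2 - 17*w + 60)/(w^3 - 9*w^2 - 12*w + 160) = (w - 3)/(w - 8)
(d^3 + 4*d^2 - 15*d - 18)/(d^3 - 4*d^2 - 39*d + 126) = (d + 1)/(d - 7)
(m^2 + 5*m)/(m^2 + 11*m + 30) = m/(m + 6)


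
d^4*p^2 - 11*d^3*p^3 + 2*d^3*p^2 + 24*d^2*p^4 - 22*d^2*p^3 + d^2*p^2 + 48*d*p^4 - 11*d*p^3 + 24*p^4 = (d - 8*p)*(d - 3*p)*(d*p + p)^2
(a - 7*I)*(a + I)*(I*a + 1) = I*a^3 + 7*a^2 + I*a + 7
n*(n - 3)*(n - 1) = n^3 - 4*n^2 + 3*n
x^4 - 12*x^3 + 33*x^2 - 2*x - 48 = (x - 8)*(x - 3)*(x - 2)*(x + 1)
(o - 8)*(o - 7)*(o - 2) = o^3 - 17*o^2 + 86*o - 112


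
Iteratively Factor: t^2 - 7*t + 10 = (t - 5)*(t - 2)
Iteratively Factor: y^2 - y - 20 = (y - 5)*(y + 4)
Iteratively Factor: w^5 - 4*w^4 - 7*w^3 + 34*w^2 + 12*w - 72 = (w + 2)*(w^4 - 6*w^3 + 5*w^2 + 24*w - 36) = (w - 2)*(w + 2)*(w^3 - 4*w^2 - 3*w + 18) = (w - 2)*(w + 2)^2*(w^2 - 6*w + 9) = (w - 3)*(w - 2)*(w + 2)^2*(w - 3)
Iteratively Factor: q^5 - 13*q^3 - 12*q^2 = (q + 3)*(q^4 - 3*q^3 - 4*q^2) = q*(q + 3)*(q^3 - 3*q^2 - 4*q) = q*(q + 1)*(q + 3)*(q^2 - 4*q) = q*(q - 4)*(q + 1)*(q + 3)*(q)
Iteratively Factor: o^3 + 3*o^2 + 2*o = (o)*(o^2 + 3*o + 2) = o*(o + 1)*(o + 2)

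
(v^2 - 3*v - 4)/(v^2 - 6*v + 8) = (v + 1)/(v - 2)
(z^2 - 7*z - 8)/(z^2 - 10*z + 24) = (z^2 - 7*z - 8)/(z^2 - 10*z + 24)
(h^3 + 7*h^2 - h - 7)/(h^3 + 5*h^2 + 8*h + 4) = (h^2 + 6*h - 7)/(h^2 + 4*h + 4)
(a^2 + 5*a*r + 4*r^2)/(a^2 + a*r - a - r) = (a + 4*r)/(a - 1)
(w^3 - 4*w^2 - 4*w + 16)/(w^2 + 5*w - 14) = (w^2 - 2*w - 8)/(w + 7)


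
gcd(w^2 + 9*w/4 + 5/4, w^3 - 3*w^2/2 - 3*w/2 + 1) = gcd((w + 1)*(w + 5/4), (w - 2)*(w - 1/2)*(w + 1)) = w + 1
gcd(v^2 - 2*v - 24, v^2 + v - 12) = v + 4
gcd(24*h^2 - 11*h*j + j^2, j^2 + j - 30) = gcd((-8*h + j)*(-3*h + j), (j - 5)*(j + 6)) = 1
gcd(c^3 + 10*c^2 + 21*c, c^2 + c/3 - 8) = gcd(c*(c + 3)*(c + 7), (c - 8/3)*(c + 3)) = c + 3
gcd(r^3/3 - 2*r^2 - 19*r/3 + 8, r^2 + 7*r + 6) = 1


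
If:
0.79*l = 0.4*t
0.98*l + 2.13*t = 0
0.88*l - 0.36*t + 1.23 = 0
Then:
No Solution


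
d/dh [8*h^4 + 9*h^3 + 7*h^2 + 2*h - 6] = 32*h^3 + 27*h^2 + 14*h + 2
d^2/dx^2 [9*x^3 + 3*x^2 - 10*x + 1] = 54*x + 6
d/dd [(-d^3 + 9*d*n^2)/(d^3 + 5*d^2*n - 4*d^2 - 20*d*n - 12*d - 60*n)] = (-d*(d^2 - 9*n^2)*(-3*d^2 - 10*d*n + 8*d + 20*n + 12) + 3*(d^2 - 3*n^2)*(-d^3 - 5*d^2*n + 4*d^2 + 20*d*n + 12*d + 60*n))/(-d^3 - 5*d^2*n + 4*d^2 + 20*d*n + 12*d + 60*n)^2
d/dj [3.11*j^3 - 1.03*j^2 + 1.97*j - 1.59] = 9.33*j^2 - 2.06*j + 1.97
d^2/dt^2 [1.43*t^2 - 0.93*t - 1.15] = 2.86000000000000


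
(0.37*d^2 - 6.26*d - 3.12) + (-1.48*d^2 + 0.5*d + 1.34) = -1.11*d^2 - 5.76*d - 1.78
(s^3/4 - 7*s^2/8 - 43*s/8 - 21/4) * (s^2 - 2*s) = s^5/4 - 11*s^4/8 - 29*s^3/8 + 11*s^2/2 + 21*s/2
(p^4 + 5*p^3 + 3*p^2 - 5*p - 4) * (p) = p^5 + 5*p^4 + 3*p^3 - 5*p^2 - 4*p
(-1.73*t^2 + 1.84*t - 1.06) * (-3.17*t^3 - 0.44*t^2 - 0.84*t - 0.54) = 5.4841*t^5 - 5.0716*t^4 + 4.0038*t^3 - 0.145*t^2 - 0.1032*t + 0.5724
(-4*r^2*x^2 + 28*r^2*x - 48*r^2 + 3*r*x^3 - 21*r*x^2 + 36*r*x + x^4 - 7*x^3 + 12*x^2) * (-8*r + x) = 32*r^3*x^2 - 224*r^3*x + 384*r^3 - 28*r^2*x^3 + 196*r^2*x^2 - 336*r^2*x - 5*r*x^4 + 35*r*x^3 - 60*r*x^2 + x^5 - 7*x^4 + 12*x^3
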